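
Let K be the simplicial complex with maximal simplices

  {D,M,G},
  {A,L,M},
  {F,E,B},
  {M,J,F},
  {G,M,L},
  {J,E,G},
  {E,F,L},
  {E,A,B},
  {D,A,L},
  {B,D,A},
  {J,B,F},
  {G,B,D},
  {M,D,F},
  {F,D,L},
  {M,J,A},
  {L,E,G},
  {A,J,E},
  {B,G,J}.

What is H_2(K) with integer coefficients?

We work with the vertex ordering A < B < D < E < F < G < J < L < M. The simplices of K, each written with vertices in increasing order, are:

  0-simplices (9): A, B, D, E, F, G, J, L, M
  1-simplices (27): AB, AD, AE, AJ, AL, AM, BD, BE, BF, BG, BJ, DF, DG, DL, DM, EF, EG, EJ, EL, FJ, FL, FM, GJ, GL, GM, JM, LM
  2-simplices (18): ABD, ABE, ADL, AEJ, AJM, ALM, BDG, BEF, BFJ, BGJ, DFL, DFM, DGM, EFL, EGJ, EGL, FJM, GLM

Hence C_0 ≅ Z^9, C_1 ≅ Z^27, C_2 ≅ Z^18.

Boundary ∂_1: C_1 → C_0 is given by ∂[p,q] = [q] − [p].
This gives a 9×27 integer matrix of rank 8; reducing to Smith normal form yields diagonal entries (1,1,1,1,1,1,1,1).

The boundary map ∂_2: C_2 → C_1 maps a triangle to the signed sum of its edges. For instance
  ∂AEJ = EJ − AJ + AE,
  ∂BDG = DG − BG + BD.
The resulting 27×18 matrix has rank 18, and its Smith normal form has invariant factors (1,1,1,1,1,1,1,1,1,1,1,1,1,1,1,1,1,2).

From H_k ≅ ker(∂_k) / im(∂_{k+1}) we obtain:

  H_2: rank ker ∂_2 − rank ∂_3 = (18 − 18) − 0 = 0, and there is no ∂_3, so H_2 ≅ 0.

(K is a triangulation of the Klein bottle.)

H_2 ≅ 0.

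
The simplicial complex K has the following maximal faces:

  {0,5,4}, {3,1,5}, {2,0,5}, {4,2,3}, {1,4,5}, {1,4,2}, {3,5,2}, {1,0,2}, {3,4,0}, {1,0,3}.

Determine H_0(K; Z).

H_0 = Z.

Fix the vertex order 0 < 1 < 2 < 3 < 4 < 5 and write every simplex with vertices in increasing order. Then dim K = 2 and the simplices of K are:

  0-simplices (6): [0], [1], [2], [3], [4], [5]
  1-simplices (15): [0,1], [0,2], [0,3], [0,4], [0,5], [1,2], [1,3], [1,4], [1,5], [2,3], [2,4], [2,5], [3,4], [3,5], [4,5]
  2-simplices (10): [0,1,2], [0,1,3], [0,2,5], [0,3,4], [0,4,5], [1,2,4], [1,3,5], [1,4,5], [2,3,4], [2,3,5]

giving chain groups C_0 ≅ Z^6, C_1 ≅ Z^15, C_2 ≅ Z^10.

∂_1: C_1 → C_0 sends each edge [p,q] (with p < q) to q − p. For instance
  ∂[1,5] = [5] − [1].
This gives a 6×15 integer matrix of rank 5; reducing to Smith normal form yields diagonal entries (1,1,1,1,1).

The boundary map ∂_2: C_2 → C_1 acts by ∂[p,q,r] = [q,r] − [p,r] + [p,q]. For instance
  ∂[0,1,2] = [1,2] − [0,2] + [0,1],
  ∂[1,4,5] = [4,5] − [1,5] + [1,4].
The 15×10 boundary matrix has rank 10 and Smith normal form diag(1,1,1,1,1,1,1,1,1,2).

Now H_k = ker ∂_k / im ∂_{k+1}, so:

  H_0: rank C_0 − rank ∂_1 = 6 − 5 = 1, and the invariant factors of ∂_1 are all 1, so H_0 ≅ Z.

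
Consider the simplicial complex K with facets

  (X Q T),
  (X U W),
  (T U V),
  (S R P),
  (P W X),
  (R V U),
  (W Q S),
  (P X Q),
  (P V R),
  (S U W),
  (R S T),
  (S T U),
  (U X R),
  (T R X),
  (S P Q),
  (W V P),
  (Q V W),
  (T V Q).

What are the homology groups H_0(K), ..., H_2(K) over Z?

We work with the vertex ordering P < Q < R < S < T < U < V < W < X. The simplices of K, each written with vertices in increasing order, are:

  0-simplices (9): P, Q, R, S, T, U, V, W, X
  1-simplices (27): PQ, PR, PS, PV, PW, PX, QS, QT, QV, QW, QX, RS, RT, RU, RV, RX, ST, SU, SW, TU, TV, TX, UV, UW, UX, VW, WX
  2-simplices (18): PQS, PQX, PRS, PRV, PVW, PWX, QSW, QTV, QTX, QVW, RST, RTX, RUV, RUX, STU, SUW, TUV, UWX

so the chain groups are C_0 ≅ Z^9, C_1 ≅ Z^27, C_2 ≅ Z^18.

Boundary ∂_1: C_1 → C_0 sends each edge [p,q] (with p < q) to q − p. For instance
  ∂UW = W − U.
As a 9×27 matrix over Z this has rank 8, with invariant factors (1,1,1,1,1,1,1,1).

∂_2: C_2 → C_1 sends each 2-simplex [p,q,r] to [q,r] − [p,r] + [p,q]. For instance
  ∂STU = TU − SU + ST,
  ∂RST = ST − RT + RS.
The 27×18 boundary matrix has rank 18 and Smith normal form diag(1,1,1,1,1,1,1,1,1,1,1,1,1,1,1,1,1,2).

Computing H_k = (kernel of ∂_k) / (image of ∂_{k+1}):

  H_0: rank C_0 − rank ∂_1 = 9 − 8 = 1, and the invariant factors of ∂_1 are all 1, so H_0 ≅ Z.
  H_1: rank ker ∂_1 − rank ∂_2 = (27 − 8) − 18 = 1, and ∂_2 has invariant factor 2 > 1, so H_1 ≅ Z ⊕ Z/2Z.
  H_2: rank ker ∂_2 − rank ∂_3 = (18 − 18) − 0 = 0, and there is no ∂_3, so H_2 ≅ 0.

As a check, the Euler characteristic is 9 − 27 + 18 = 0, which agrees with 1 − 1 + 0 = 0.

H_0 ≅ Z,  H_1 ≅ Z ⊕ Z/2Z,  H_2 = 0.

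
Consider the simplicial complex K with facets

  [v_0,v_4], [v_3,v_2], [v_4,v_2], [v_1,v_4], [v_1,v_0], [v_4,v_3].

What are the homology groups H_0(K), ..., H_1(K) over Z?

We work with the vertex ordering v_0 < v_1 < v_2 < v_3 < v_4. The simplices of K, each written with vertices in increasing order, are:

  0-simplices (5): [v_0], [v_1], [v_2], [v_3], [v_4]
  1-simplices (6): [v_0,v_1], [v_0,v_4], [v_1,v_4], [v_2,v_3], [v_2,v_4], [v_3,v_4]

giving chain groups C_0 ≅ Z^5, C_1 ≅ Z^6.

Boundary ∂_1: C_1 → C_0 maps an edge to its endpoints' difference, ∂[p,q] = q − p.
The 5×6 boundary matrix has rank 4 and Smith normal form diag(1,1,1,1).

Now H_k = ker ∂_k / im ∂_{k+1}, so:

  H_0: rank C_0 − rank ∂_1 = 5 − 4 = 1, and the invariant factors of ∂_1 are all 1, so H_0 = Z.
  H_1: rank ker ∂_1 − rank ∂_2 = (6 − 4) − 0 = 2, and there is no ∂_2, so H_1 = Z^2.

H_0 ≅ Z,  H_1 ≅ Z^2.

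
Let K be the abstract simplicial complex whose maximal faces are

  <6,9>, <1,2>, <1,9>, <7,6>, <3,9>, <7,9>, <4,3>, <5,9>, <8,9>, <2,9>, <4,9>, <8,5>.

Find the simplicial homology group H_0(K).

H_0 = Z.

Take the total order 1 < 2 < 3 < 4 < 5 < 6 < 7 < 8 < 9 on the vertex set. Then K (dimension 1) consists of the simplices:

  0-simplices (9): [1], [2], [3], [4], [5], [6], [7], [8], [9]
  1-simplices (12): [1,2], [1,9], [2,9], [3,4], [3,9], [4,9], [5,8], [5,9], [6,7], [6,9], [7,9], [8,9]

giving chain groups C_0 ≅ Z^9, C_1 ≅ Z^12.

Boundary ∂_1: C_1 → C_0 maps an edge to its endpoints' difference, ∂[p,q] = q − p. For instance
  ∂[1,9] = [9] − [1].
This gives a 9×12 integer matrix of rank 8; reducing to Smith normal form yields diagonal entries (1,1,1,1,1,1,1,1).

From H_k ≅ ker(∂_k) / im(∂_{k+1}) we obtain:

  H_0: rank C_0 − rank ∂_1 = 9 − 8 = 1, and the invariant factors of ∂_1 are all 1, so H_0 ≅ Z.

(K is a triangulation of a wedge of 4 circles.)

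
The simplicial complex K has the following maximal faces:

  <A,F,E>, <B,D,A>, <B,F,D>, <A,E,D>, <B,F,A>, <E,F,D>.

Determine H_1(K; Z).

H_1 = 0.

Take the total order A < B < D < E < F on the vertex set. Then K (dimension 2) consists of the simplices:

  0-simplices (5): A, B, D, E, F
  1-simplices (9): AB, AD, AE, AF, BD, BF, DE, DF, EF
  2-simplices (6): ABD, ABF, ADE, AEF, BDF, DEF

Hence C_0 ≅ Z^5, C_1 ≅ Z^9, C_2 ≅ Z^6.

The boundary map ∂_1: C_1 → C_0 maps an edge to its endpoints' difference, ∂[p,q] = q − p.
As a 5×9 matrix over Z this has rank 4, with invariant factors (1,1,1,1).

The boundary map ∂_2: C_2 → C_1 sends each 2-simplex [p,q,r] to [q,r] − [p,r] + [p,q]. For instance
  ∂ADE = DE − AE + AD,
  ∂ABF = BF − AF + AB.
This gives a 9×6 integer matrix of rank 5; reducing to Smith normal form yields diagonal entries (1,1,1,1,1).

Reading off H_k = ker ∂_k / im ∂_{k+1}:

  H_1: rank ker ∂_1 − rank ∂_2 = (9 − 4) − 5 = 0, and the invariant factors of ∂_2 are all 1, so H_1 ≅ 0.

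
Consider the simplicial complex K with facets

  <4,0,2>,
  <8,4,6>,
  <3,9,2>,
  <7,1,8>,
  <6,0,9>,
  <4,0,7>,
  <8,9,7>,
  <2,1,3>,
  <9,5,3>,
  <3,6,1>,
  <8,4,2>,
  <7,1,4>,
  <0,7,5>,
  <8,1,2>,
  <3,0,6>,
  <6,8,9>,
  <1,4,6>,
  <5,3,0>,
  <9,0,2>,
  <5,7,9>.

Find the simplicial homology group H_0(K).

We work with the vertex ordering 0 < 1 < 2 < 3 < 4 < 5 < 6 < 7 < 8 < 9. The simplices of K, each written with vertices in increasing order, are:

  0-simplices (10): [0], [1], [2], [3], [4], [5], [6], [7], [8], [9]
  1-simplices (30): (30 of them)
  2-simplices (20): (20 of them)

Hence C_0 ≅ Z^10, C_1 ≅ Z^30, C_2 ≅ Z^20.

∂_1: C_1 → C_0 maps an edge to its endpoints' difference, ∂[p,q] = q − p. For instance
  ∂[7,8] = [8] − [7].
This gives a 10×30 integer matrix of rank 9; reducing to Smith normal form yields diagonal entries (1,1,1,1,1,1,1,1,1).

∂_2: C_2 → C_1 maps a triangle to the signed sum of its edges. For instance
  ∂[1,4,6] = [4,6] − [1,6] + [1,4],
  ∂[7,8,9] = [8,9] − [7,9] + [7,8].
This gives a 30×20 integer matrix of rank 20; reducing to Smith normal form yields diagonal entries (1,1,1,1,1,1,1,1,1,1,1,1,1,1,1,1,1,1,1,2).

Reading off H_k = ker ∂_k / im ∂_{k+1}:

  H_0: rank C_0 − rank ∂_1 = 10 − 9 = 1, and the invariant factors of ∂_1 are all 1, so H_0 ≅ Z.

H_0 = Z.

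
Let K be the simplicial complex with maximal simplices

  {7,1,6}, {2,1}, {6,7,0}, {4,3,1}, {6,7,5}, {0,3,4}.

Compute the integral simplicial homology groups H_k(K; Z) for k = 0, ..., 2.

H_0 = Z,  H_1 = Z,  H_2 = 0.

Fix the vertex order 0 < 1 < 2 < 3 < 4 < 5 < 6 < 7 and write every simplex with vertices in increasing order. Then dim K = 2 and the simplices of K are:

  0-simplices (8): [0], [1], [2], [3], [4], [5], [6], [7]
  1-simplices (13): [0,3], [0,4], [0,6], [0,7], [1,2], [1,3], [1,4], [1,6], [1,7], [3,4], [5,6], [5,7], [6,7]
  2-simplices (5): [0,3,4], [0,6,7], [1,3,4], [1,6,7], [5,6,7]

giving chain groups C_0 ≅ Z^8, C_1 ≅ Z^13, C_2 ≅ Z^5.

The boundary map ∂_1: C_1 → C_0 is given by ∂[p,q] = [q] − [p]. For instance
  ∂[3,4] = [4] − [3].
The resulting 8×13 matrix has rank 7, and its Smith normal form has invariant factors (1,1,1,1,1,1,1).

Boundary ∂_2: C_2 → C_1 maps a triangle to the signed sum of its edges. For instance
  ∂[1,6,7] = [6,7] − [1,7] + [1,6],
  ∂[0,3,4] = [3,4] − [0,4] + [0,3].
As a 13×5 matrix over Z this has rank 5, with invariant factors (1,1,1,1,1).

From H_k ≅ ker(∂_k) / im(∂_{k+1}) we obtain:

  H_0: rank C_0 − rank ∂_1 = 8 − 7 = 1, and the invariant factors of ∂_1 are all 1, so H_0 ≅ Z.
  H_1: rank ker ∂_1 − rank ∂_2 = (13 − 7) − 5 = 1, and the invariant factors of ∂_2 are all 1, so H_1 ≅ Z.
  H_2: rank ker ∂_2 − rank ∂_3 = (5 − 5) − 0 = 0, and there is no ∂_3, so H_2 ≅ 0.

As a check, the Euler characteristic is 8 − 13 + 5 = 0, which agrees with 1 − 1 + 0 = 0.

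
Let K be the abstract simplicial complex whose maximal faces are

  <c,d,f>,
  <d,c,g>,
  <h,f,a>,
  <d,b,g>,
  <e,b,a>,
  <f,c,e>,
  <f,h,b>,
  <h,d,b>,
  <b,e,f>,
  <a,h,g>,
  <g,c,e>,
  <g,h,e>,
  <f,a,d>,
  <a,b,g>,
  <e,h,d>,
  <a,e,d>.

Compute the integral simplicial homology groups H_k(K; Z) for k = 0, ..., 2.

Take the total order a < b < c < d < e < f < g < h on the vertex set. Then K (dimension 2) consists of the simplices:

  0-simplices (8): a, b, c, d, e, f, g, h
  1-simplices (24): ab, ad, ae, af, ag, ah, bd, be, bf, bg, bh, cd, ce, cf, cg, de, df, dg, dh, ef, eg, eh, fh, gh
  2-simplices (16): abe, abg, ade, adf, afh, agh, bdg, bdh, bef, bfh, cdf, cdg, cef, ceg, deh, egh

so the chain groups are C_0 ≅ Z^8, C_1 ≅ Z^24, C_2 ≅ Z^16.

The boundary map ∂_1: C_1 → C_0 maps an edge to its endpoints' difference, ∂[p,q] = q − p.
This gives a 8×24 integer matrix of rank 7; reducing to Smith normal form yields diagonal entries (1,1,1,1,1,1,1).

∂_2: C_2 → C_1 maps a triangle to the signed sum of its edges. For instance
  ∂cdf = df − cf + cd,
  ∂cdg = dg − cg + cd.
This gives a 24×16 integer matrix of rank 15; reducing to Smith normal form yields diagonal entries (1,1,1,1,1,1,1,1,1,1,1,1,1,1,1).

Now H_k = ker ∂_k / im ∂_{k+1}, so:

  H_0: rank C_0 − rank ∂_1 = 8 − 7 = 1, and the invariant factors of ∂_1 are all 1, so H_0 ≅ Z.
  H_1: rank ker ∂_1 − rank ∂_2 = (24 − 7) − 15 = 2, and the invariant factors of ∂_2 are all 1, so H_1 ≅ Z^2.
  H_2: rank ker ∂_2 − rank ∂_3 = (16 − 15) − 0 = 1, and there is no ∂_3, so H_2 ≅ Z.

(K is a triangulation of the torus T^2.)

H_0 ≅ Z,  H_1 ≅ Z^2,  H_2 ≅ Z.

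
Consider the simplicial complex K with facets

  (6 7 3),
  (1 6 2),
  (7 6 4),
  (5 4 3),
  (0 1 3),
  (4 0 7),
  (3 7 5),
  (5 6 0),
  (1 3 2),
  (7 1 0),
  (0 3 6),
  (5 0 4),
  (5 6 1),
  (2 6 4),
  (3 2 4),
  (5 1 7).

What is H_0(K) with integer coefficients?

K has 8 vertices, 24 edges, 16 triangles.
rank ∂_0 = 0, rank ∂_1 = 7 ⇒ b_0 = 8 − 0 − 7 = 1; all invariant factors of ∂_1 are 1 so no torsion. So H_0 = Z.

H_0 ≅ Z.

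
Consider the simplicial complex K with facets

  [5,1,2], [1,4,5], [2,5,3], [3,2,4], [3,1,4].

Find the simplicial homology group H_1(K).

Take the total order 1 < 2 < 3 < 4 < 5 on the vertex set. Then K (dimension 2) consists of the simplices:

  0-simplices (5): [1], [2], [3], [4], [5]
  1-simplices (10): [1,2], [1,3], [1,4], [1,5], [2,3], [2,4], [2,5], [3,4], [3,5], [4,5]
  2-simplices (5): [1,2,5], [1,3,4], [1,4,5], [2,3,4], [2,3,5]

giving chain groups C_0 ≅ Z^5, C_1 ≅ Z^10, C_2 ≅ Z^5.

Boundary ∂_1: C_1 → C_0 maps an edge to its endpoints' difference, ∂[p,q] = q − p.
This gives a 5×10 integer matrix of rank 4; reducing to Smith normal form yields diagonal entries (1,1,1,1).

Boundary ∂_2: C_2 → C_1 sends each 2-simplex [p,q,r] to [q,r] − [p,r] + [p,q]. For instance
  ∂[2,3,4] = [3,4] − [2,4] + [2,3],
  ∂[1,4,5] = [4,5] − [1,5] + [1,4].
The 10×5 boundary matrix has rank 5 and Smith normal form diag(1,1,1,1,1).

Computing H_k = (kernel of ∂_k) / (image of ∂_{k+1}):

  H_1: rank ker ∂_1 − rank ∂_2 = (10 − 4) − 5 = 1, and the invariant factors of ∂_2 are all 1, so H_1 ≅ Z.

(K is a triangulation of the Möbius band.)

H_1 = Z.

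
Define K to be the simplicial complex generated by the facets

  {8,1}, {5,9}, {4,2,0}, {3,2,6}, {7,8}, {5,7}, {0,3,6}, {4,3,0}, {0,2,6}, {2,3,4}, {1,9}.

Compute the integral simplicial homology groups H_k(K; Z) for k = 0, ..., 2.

H_0 ≅ Z^2,  H_1 ≅ Z,  H_2 ≅ Z.

We work with the vertex ordering 0 < 1 < 2 < 3 < 4 < 5 < 6 < 7 < 8 < 9. The simplices of K, each written with vertices in increasing order, are:

  0-simplices (10): [0], [1], [2], [3], [4], [5], [6], [7], [8], [9]
  1-simplices (14): [0,2], [0,3], [0,4], [0,6], [1,8], [1,9], [2,3], [2,4], [2,6], [3,4], [3,6], [5,7], [5,9], [7,8]
  2-simplices (6): [0,2,4], [0,2,6], [0,3,4], [0,3,6], [2,3,4], [2,3,6]

so the chain groups are C_0 ≅ Z^10, C_1 ≅ Z^14, C_2 ≅ Z^6.

The boundary map ∂_1: C_1 → C_0 sends each edge [p,q] (with p < q) to q − p. For instance
  ∂[3,4] = [4] − [3].
This gives a 10×14 integer matrix of rank 8; reducing to Smith normal form yields diagonal entries (1,1,1,1,1,1,1,1).

The boundary map ∂_2: C_2 → C_1 maps a triangle to the signed sum of its edges. For instance
  ∂[0,3,6] = [3,6] − [0,6] + [0,3],
  ∂[2,3,4] = [3,4] − [2,4] + [2,3].
The 14×6 boundary matrix has rank 5 and Smith normal form diag(1,1,1,1,1).

Computing H_k = (kernel of ∂_k) / (image of ∂_{k+1}):

  H_0: rank C_0 − rank ∂_1 = 10 − 8 = 2, and the invariant factors of ∂_1 are all 1, so H_0 = Z^2.
  H_1: rank ker ∂_1 − rank ∂_2 = (14 − 8) − 5 = 1, and the invariant factors of ∂_2 are all 1, so H_1 = Z.
  H_2: rank ker ∂_2 − rank ∂_3 = (6 − 5) − 0 = 1, and there is no ∂_3, so H_2 = Z.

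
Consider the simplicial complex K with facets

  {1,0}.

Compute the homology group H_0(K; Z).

K has 2 vertices, 1 edge.
rank ∂_0 = 0, rank ∂_1 = 1 ⇒ b_0 = 2 − 0 − 1 = 1; all invariant factors of ∂_1 are 1 so no torsion. So H_0 = Z.

H_0 ≅ Z.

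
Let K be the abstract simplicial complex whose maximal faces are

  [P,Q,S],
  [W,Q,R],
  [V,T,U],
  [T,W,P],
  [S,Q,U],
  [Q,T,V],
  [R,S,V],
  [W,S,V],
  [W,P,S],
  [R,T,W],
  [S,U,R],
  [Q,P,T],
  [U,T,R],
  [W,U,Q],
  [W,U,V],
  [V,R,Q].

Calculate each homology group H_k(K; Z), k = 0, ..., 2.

H_0 ≅ Z,  H_1 ≅ Z^2,  H_2 ≅ Z.

K has 8 vertices, 24 edges, 16 triangles.
rank ∂_0 = 0, rank ∂_1 = 7 ⇒ b_0 = 8 − 0 − 7 = 1; all invariant factors of ∂_1 are 1 so no torsion. So H_0 = Z.
rank ∂_1 = 7, rank ∂_2 = 15 ⇒ b_1 = 24 − 7 − 15 = 2; all invariant factors of ∂_2 are 1 so no torsion. So H_1 = Z^2.
rank ∂_2 = 15, rank ∂_3 = 0 ⇒ b_2 = 16 − 15 − 0 = 1. So H_2 = Z.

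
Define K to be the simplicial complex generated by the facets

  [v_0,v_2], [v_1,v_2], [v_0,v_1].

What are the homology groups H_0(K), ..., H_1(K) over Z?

H_0 ≅ Z,  H_1 ≅ Z.

Order the vertices as v_0 < v_1 < v_2. Listing each simplex with vertices in this order, K has dimension 1 with simplices:

  0-simplices (3): [v_0], [v_1], [v_2]
  1-simplices (3): [v_0,v_1], [v_0,v_2], [v_1,v_2]

Hence C_0 ≅ Z^3, C_1 ≅ Z^3.

Boundary ∂_1: C_1 → C_0 maps an edge to its endpoints' difference, ∂[p,q] = q − p. For instance
  ∂[v_0,v_1] = [v_1] − [v_0].
This gives a 3×3 integer matrix of rank 2; reducing to Smith normal form yields diagonal entries (1,1).

Computing H_k = (kernel of ∂_k) / (image of ∂_{k+1}):

  H_0: rank C_0 − rank ∂_1 = 3 − 2 = 1, and the invariant factors of ∂_1 are all 1, so H_0 ≅ Z.
  H_1: rank ker ∂_1 − rank ∂_2 = (3 − 2) − 0 = 1, and there is no ∂_2, so H_1 ≅ Z.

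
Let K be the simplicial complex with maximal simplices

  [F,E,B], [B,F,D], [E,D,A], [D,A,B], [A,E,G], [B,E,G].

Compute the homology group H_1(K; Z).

K has 6 vertices, 12 edges, 6 triangles.
rank ∂_1 = 5, rank ∂_2 = 6 ⇒ b_1 = 12 − 5 − 6 = 1; all invariant factors of ∂_2 are 1 so no torsion. So H_1 ≅ Z.

H_1 = Z.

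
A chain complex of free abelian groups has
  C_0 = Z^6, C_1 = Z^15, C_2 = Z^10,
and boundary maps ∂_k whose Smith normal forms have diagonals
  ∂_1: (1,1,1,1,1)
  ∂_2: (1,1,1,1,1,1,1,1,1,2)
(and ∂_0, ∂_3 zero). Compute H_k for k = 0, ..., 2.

H_0 ≅ Z,  H_1 ≅ Z_2,  H_2 = 0.

H_0: b_0 = 6 − 0 − 5 = 1; torsion from ∂_1 factors > 1: none. So H_0 ≅ Z.
H_1: b_1 = 15 − 5 − 10 = 0; torsion from ∂_2 factors > 1: [2]. So H_1 ≅ Z_2.
H_2: b_2 = 10 − 10 − 0 = 0; torsion from ∂_3 factors > 1: none. So H_2 ≅ 0.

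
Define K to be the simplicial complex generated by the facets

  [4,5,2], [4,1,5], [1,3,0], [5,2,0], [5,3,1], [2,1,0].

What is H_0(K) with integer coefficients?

Fix the vertex order 0 < 1 < 2 < 3 < 4 < 5 and write every simplex with vertices in increasing order. Then dim K = 2 and the simplices of K are:

  0-simplices (6): [0], [1], [2], [3], [4], [5]
  1-simplices (12): [0,1], [0,2], [0,3], [0,5], [1,2], [1,3], [1,4], [1,5], [2,4], [2,5], [3,5], [4,5]
  2-simplices (6): [0,1,2], [0,1,3], [0,2,5], [1,3,5], [1,4,5], [2,4,5]

Hence C_0 ≅ Z^6, C_1 ≅ Z^12, C_2 ≅ Z^6.

The boundary map ∂_1: C_1 → C_0 maps an edge to its endpoints' difference, ∂[p,q] = q − p. For instance
  ∂[0,3] = [3] − [0].
The 6×12 boundary matrix has rank 5 and Smith normal form diag(1,1,1,1,1).

The boundary map ∂_2: C_2 → C_1 acts by ∂[p,q,r] = [q,r] − [p,r] + [p,q]. For instance
  ∂[2,4,5] = [4,5] − [2,5] + [2,4],
  ∂[0,1,3] = [1,3] − [0,3] + [0,1].
As a 12×6 matrix over Z this has rank 6, with invariant factors (1,1,1,1,1,1).

From H_k ≅ ker(∂_k) / im(∂_{k+1}) we obtain:

  H_0: rank C_0 − rank ∂_1 = 6 − 5 = 1, and the invariant factors of ∂_1 are all 1, so H_0 ≅ Z.

H_0 = Z.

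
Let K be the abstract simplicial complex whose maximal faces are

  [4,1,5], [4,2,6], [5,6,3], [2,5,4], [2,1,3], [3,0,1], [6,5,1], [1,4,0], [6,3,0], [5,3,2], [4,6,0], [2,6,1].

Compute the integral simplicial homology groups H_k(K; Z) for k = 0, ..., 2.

H_0 = Z,  H_1 = Z/2,  H_2 = 0.

Order the vertices as 0 < 1 < 2 < 3 < 4 < 5 < 6. Listing each simplex with vertices in this order, K has dimension 2 with simplices:

  0-simplices (7): [0], [1], [2], [3], [4], [5], [6]
  1-simplices (18): [0,1], [0,3], [0,4], [0,6], [1,2], [1,3], [1,4], [1,5], [1,6], [2,3], [2,4], [2,5], [2,6], [3,5], [3,6], [4,5], [4,6], [5,6]
  2-simplices (12): [0,1,3], [0,1,4], [0,3,6], [0,4,6], [1,2,3], [1,2,6], [1,4,5], [1,5,6], [2,3,5], [2,4,5], [2,4,6], [3,5,6]

giving chain groups C_0 ≅ Z^7, C_1 ≅ Z^18, C_2 ≅ Z^12.

Boundary ∂_1: C_1 → C_0 sends each edge [p,q] (with p < q) to q − p. For instance
  ∂[4,6] = [6] − [4].
The resulting 7×18 matrix has rank 6, and its Smith normal form has invariant factors (1,1,1,1,1,1).

Boundary ∂_2: C_2 → C_1 maps a triangle to the signed sum of its edges. For instance
  ∂[1,2,6] = [2,6] − [1,6] + [1,2],
  ∂[1,2,3] = [2,3] − [1,3] + [1,2].
The resulting 18×12 matrix has rank 12, and its Smith normal form has invariant factors (1,1,1,1,1,1,1,1,1,1,1,2).

Now H_k = ker ∂_k / im ∂_{k+1}, so:

  H_0: rank C_0 − rank ∂_1 = 7 − 6 = 1, and the invariant factors of ∂_1 are all 1, so H_0 = Z.
  H_1: rank ker ∂_1 − rank ∂_2 = (18 − 6) − 12 = 0, and ∂_2 has invariant factor 2 > 1, so H_1 = Z/2.
  H_2: rank ker ∂_2 − rank ∂_3 = (12 − 12) − 0 = 0, and there is no ∂_3, so H_2 = 0.

(K is a triangulation of the real projective plane RP^2.)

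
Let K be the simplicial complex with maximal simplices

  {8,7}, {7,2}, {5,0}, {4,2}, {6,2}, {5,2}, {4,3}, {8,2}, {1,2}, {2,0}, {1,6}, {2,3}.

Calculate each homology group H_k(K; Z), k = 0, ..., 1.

H_0 ≅ Z,  H_1 ≅ Z^4.

K has 9 vertices, 12 edges.
rank ∂_0 = 0, rank ∂_1 = 8 ⇒ b_0 = 9 − 0 − 8 = 1; all invariant factors of ∂_1 are 1 so no torsion. So H_0 ≅ Z.
rank ∂_1 = 8, rank ∂_2 = 0 ⇒ b_1 = 12 − 8 − 0 = 4. So H_1 ≅ Z^4.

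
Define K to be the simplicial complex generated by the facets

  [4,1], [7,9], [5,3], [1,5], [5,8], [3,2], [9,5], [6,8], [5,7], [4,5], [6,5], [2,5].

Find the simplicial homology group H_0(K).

H_0 = Z.

Take the total order 1 < 2 < 3 < 4 < 5 < 6 < 7 < 8 < 9 on the vertex set. Then K (dimension 1) consists of the simplices:

  0-simplices (9): [1], [2], [3], [4], [5], [6], [7], [8], [9]
  1-simplices (12): [1,4], [1,5], [2,3], [2,5], [3,5], [4,5], [5,6], [5,7], [5,8], [5,9], [6,8], [7,9]

so the chain groups are C_0 ≅ Z^9, C_1 ≅ Z^12.

∂_1: C_1 → C_0 maps an edge to its endpoints' difference, ∂[p,q] = q − p. For instance
  ∂[5,6] = [6] − [5].
This gives a 9×12 integer matrix of rank 8; reducing to Smith normal form yields diagonal entries (1,1,1,1,1,1,1,1).

Now H_k = ker ∂_k / im ∂_{k+1}, so:

  H_0: rank C_0 − rank ∂_1 = 9 − 8 = 1, and the invariant factors of ∂_1 are all 1, so H_0 ≅ Z.

(K is a triangulation of a wedge of 4 circles.)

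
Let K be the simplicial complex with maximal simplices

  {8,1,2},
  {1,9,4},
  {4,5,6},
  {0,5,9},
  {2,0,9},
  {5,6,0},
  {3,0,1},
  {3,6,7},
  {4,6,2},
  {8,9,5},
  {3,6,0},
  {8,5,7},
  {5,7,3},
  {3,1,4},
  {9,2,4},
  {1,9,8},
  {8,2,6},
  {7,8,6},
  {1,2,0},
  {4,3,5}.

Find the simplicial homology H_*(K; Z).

H_0 ≅ Z,  H_1 ≅ Z ⊕ Z/2,  H_2 = 0.

K has 10 vertices, 30 edges, 20 triangles.
rank ∂_0 = 0, rank ∂_1 = 9 ⇒ b_0 = 10 − 0 − 9 = 1; all invariant factors of ∂_1 are 1 so no torsion. So H_0 = Z.
rank ∂_1 = 9, rank ∂_2 = 20 ⇒ b_1 = 30 − 9 − 20 = 1; ∂_2 has invariant factor(s) [2] giving torsion. So H_1 = Z ⊕ Z/2.
rank ∂_2 = 20, rank ∂_3 = 0 ⇒ b_2 = 20 − 20 − 0 = 0. So H_2 = 0.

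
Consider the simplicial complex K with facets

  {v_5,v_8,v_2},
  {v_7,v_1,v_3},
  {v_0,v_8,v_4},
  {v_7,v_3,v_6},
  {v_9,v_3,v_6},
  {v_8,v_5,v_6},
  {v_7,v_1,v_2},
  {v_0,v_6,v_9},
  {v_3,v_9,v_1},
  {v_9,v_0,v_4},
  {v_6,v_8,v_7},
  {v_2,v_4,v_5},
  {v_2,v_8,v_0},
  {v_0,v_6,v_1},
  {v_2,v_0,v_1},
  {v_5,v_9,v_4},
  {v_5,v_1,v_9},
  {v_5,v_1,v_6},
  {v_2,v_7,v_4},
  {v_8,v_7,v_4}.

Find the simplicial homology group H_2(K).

H_2 ≅ 0.

Order the vertices as v_0 < v_1 < v_2 < v_3 < v_4 < v_5 < v_6 < v_7 < v_8 < v_9. Listing each simplex with vertices in this order, K has dimension 2 with simplices:

  0-simplices (10): [v_0], [v_1], [v_2], [v_3], [v_4], [v_5], [v_6], [v_7], [v_8], [v_9]
  1-simplices (30): (30 of them)
  2-simplices (20): (20 of them)

so the chain groups are C_0 ≅ Z^10, C_1 ≅ Z^30, C_2 ≅ Z^20.

The boundary map ∂_1: C_1 → C_0 maps an edge to its endpoints' difference, ∂[p,q] = q − p. For instance
  ∂[v_1,v_5] = [v_5] − [v_1].
The 10×30 boundary matrix has rank 9 and Smith normal form diag(1,1,1,1,1,1,1,1,1).

Boundary ∂_2: C_2 → C_1 maps a triangle to the signed sum of its edges. For instance
  ∂[v_0,v_2,v_8] = [v_2,v_8] − [v_0,v_8] + [v_0,v_2],
  ∂[v_1,v_3,v_7] = [v_3,v_7] − [v_1,v_7] + [v_1,v_3].
The 30×20 boundary matrix has rank 20 and Smith normal form diag(1,1,1,1,1,1,1,1,1,1,1,1,1,1,1,1,1,1,1,2).

Reading off H_k = ker ∂_k / im ∂_{k+1}:

  H_2: rank ker ∂_2 − rank ∂_3 = (20 − 20) − 0 = 0, and there is no ∂_3, so H_2 ≅ 0.

(K is a triangulation of the Klein bottle.)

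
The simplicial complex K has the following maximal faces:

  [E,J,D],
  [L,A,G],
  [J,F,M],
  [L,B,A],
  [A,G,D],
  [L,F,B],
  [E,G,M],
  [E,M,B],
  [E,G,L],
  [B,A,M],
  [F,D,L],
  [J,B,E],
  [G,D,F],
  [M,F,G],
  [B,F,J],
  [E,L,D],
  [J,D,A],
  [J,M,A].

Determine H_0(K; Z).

We work with the vertex ordering A < B < D < E < F < G < J < L < M. The simplices of K, each written with vertices in increasing order, are:

  0-simplices (9): A, B, D, E, F, G, J, L, M
  1-simplices (27): AB, AD, AG, AJ, AL, AM, BE, BF, BJ, BL, BM, DE, DF, DG, DJ, DL, EG, EJ, EL, EM, FG, FJ, FL, FM, GL, GM, JM
  2-simplices (18): ABL, ABM, ADG, ADJ, AGL, AJM, BEJ, BEM, BFJ, BFL, DEJ, DEL, DFG, DFL, EGL, EGM, FGM, FJM

so the chain groups are C_0 ≅ Z^9, C_1 ≅ Z^27, C_2 ≅ Z^18.

∂_1: C_1 → C_0 sends each edge [p,q] (with p < q) to q − p. For instance
  ∂AB = B − A.
This gives a 9×27 integer matrix of rank 8; reducing to Smith normal form yields diagonal entries (1,1,1,1,1,1,1,1).

Boundary ∂_2: C_2 → C_1 sends each 2-simplex [p,q,r] to [q,r] − [p,r] + [p,q]. For instance
  ∂AGL = GL − AL + AG,
  ∂FJM = JM − FM + FJ.
This gives a 27×18 integer matrix of rank 18; reducing to Smith normal form yields diagonal entries (1,1,1,1,1,1,1,1,1,1,1,1,1,1,1,1,1,2).

From H_k ≅ ker(∂_k) / im(∂_{k+1}) we obtain:

  H_0: rank C_0 − rank ∂_1 = 9 − 8 = 1, and the invariant factors of ∂_1 are all 1, so H_0 = Z.

H_0 = Z.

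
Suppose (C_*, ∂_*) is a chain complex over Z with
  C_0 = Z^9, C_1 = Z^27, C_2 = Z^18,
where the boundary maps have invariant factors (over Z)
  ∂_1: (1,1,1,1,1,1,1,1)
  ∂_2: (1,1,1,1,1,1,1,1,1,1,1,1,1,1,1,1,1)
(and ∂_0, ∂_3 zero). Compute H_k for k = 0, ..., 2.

H_0: b_0 = 9 − 0 − 8 = 1; torsion from ∂_1 factors > 1: none. So H_0 = Z.
H_1: b_1 = 27 − 8 − 17 = 2; torsion from ∂_2 factors > 1: none. So H_1 = Z^2.
H_2: b_2 = 18 − 17 − 0 = 1; torsion from ∂_3 factors > 1: none. So H_2 = Z.

H_0 = Z,  H_1 = Z^2,  H_2 = Z.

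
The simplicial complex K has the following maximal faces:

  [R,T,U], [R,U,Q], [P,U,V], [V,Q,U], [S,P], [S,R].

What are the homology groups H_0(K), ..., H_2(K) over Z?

H_0 = Z,  H_1 = Z,  H_2 = 0.

Fix the vertex order P < Q < R < S < T < U < V and write every simplex with vertices in increasing order. Then dim K = 2 and the simplices of K are:

  0-simplices (7): P, Q, R, S, T, U, V
  1-simplices (11): PS, PU, PV, QR, QU, QV, RS, RT, RU, TU, UV
  2-simplices (4): PUV, QRU, QUV, RTU

giving chain groups C_0 ≅ Z^7, C_1 ≅ Z^11, C_2 ≅ Z^4.

∂_1: C_1 → C_0 is given by ∂[p,q] = [q] − [p]. For instance
  ∂PV = V − P.
As a 7×11 matrix over Z this has rank 6, with invariant factors (1,1,1,1,1,1).

Boundary ∂_2: C_2 → C_1 sends each 2-simplex [p,q,r] to [q,r] − [p,r] + [p,q]. For instance
  ∂PUV = UV − PV + PU,
  ∂RTU = TU − RU + RT.
As a 11×4 matrix over Z this has rank 4, with invariant factors (1,1,1,1).

Computing H_k = (kernel of ∂_k) / (image of ∂_{k+1}):

  H_0: rank C_0 − rank ∂_1 = 7 − 6 = 1, and the invariant factors of ∂_1 are all 1, so H_0 = Z.
  H_1: rank ker ∂_1 − rank ∂_2 = (11 − 6) − 4 = 1, and the invariant factors of ∂_2 are all 1, so H_1 = Z.
  H_2: rank ker ∂_2 − rank ∂_3 = (4 − 4) − 0 = 0, and there is no ∂_3, so H_2 = 0.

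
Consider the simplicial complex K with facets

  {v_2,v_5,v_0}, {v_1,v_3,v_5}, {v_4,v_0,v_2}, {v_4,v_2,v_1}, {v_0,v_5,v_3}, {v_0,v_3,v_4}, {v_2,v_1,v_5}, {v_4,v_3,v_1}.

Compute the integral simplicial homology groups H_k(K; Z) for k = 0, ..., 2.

Fix the vertex order v_0 < v_1 < v_2 < v_3 < v_4 < v_5 and write every simplex with vertices in increasing order. Then dim K = 2 and the simplices of K are:

  0-simplices (6): [v_0], [v_1], [v_2], [v_3], [v_4], [v_5]
  1-simplices (12): [v_0,v_2], [v_0,v_3], [v_0,v_4], [v_0,v_5], [v_1,v_2], [v_1,v_3], [v_1,v_4], [v_1,v_5], [v_2,v_4], [v_2,v_5], [v_3,v_4], [v_3,v_5]
  2-simplices (8): [v_0,v_2,v_4], [v_0,v_2,v_5], [v_0,v_3,v_4], [v_0,v_3,v_5], [v_1,v_2,v_4], [v_1,v_2,v_5], [v_1,v_3,v_4], [v_1,v_3,v_5]

Hence C_0 ≅ Z^6, C_1 ≅ Z^12, C_2 ≅ Z^8.

The boundary map ∂_1: C_1 → C_0 is given by ∂[p,q] = [q] − [p]. For instance
  ∂[v_1,v_4] = [v_4] − [v_1].
This gives a 6×12 integer matrix of rank 5; reducing to Smith normal form yields diagonal entries (1,1,1,1,1).

∂_2: C_2 → C_1 acts by ∂[p,q,r] = [q,r] − [p,r] + [p,q]. For instance
  ∂[v_0,v_3,v_4] = [v_3,v_4] − [v_0,v_4] + [v_0,v_3],
  ∂[v_1,v_3,v_4] = [v_3,v_4] − [v_1,v_4] + [v_1,v_3].
The resulting 12×8 matrix has rank 7, and its Smith normal form has invariant factors (1,1,1,1,1,1,1).

Now H_k = ker ∂_k / im ∂_{k+1}, so:

  H_0: rank C_0 − rank ∂_1 = 6 − 5 = 1, and the invariant factors of ∂_1 are all 1, so H_0 ≅ Z.
  H_1: rank ker ∂_1 − rank ∂_2 = (12 − 5) − 7 = 0, and the invariant factors of ∂_2 are all 1, so H_1 ≅ 0.
  H_2: rank ker ∂_2 − rank ∂_3 = (8 − 7) − 0 = 1, and there is no ∂_3, so H_2 ≅ Z.

As a check, the Euler characteristic is 6 − 12 + 8 = 2, which agrees with 1 − 0 + 1 = 2.

H_0 ≅ Z,  H_1 = 0,  H_2 ≅ Z.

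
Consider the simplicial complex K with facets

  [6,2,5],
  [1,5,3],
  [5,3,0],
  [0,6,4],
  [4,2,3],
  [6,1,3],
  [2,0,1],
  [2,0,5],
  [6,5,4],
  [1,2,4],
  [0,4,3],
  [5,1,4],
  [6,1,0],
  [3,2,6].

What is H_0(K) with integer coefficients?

We work with the vertex ordering 0 < 1 < 2 < 3 < 4 < 5 < 6. The simplices of K, each written with vertices in increasing order, are:

  0-simplices (7): [0], [1], [2], [3], [4], [5], [6]
  1-simplices (21): [0,1], [0,2], [0,3], [0,4], [0,5], [0,6], [1,2], [1,3], [1,4], [1,5], [1,6], [2,3], [2,4], [2,5], [2,6], [3,4], [3,5], [3,6], [4,5], [4,6], [5,6]
  2-simplices (14): [0,1,2], [0,1,6], [0,2,5], [0,3,4], [0,3,5], [0,4,6], [1,2,4], [1,3,5], [1,3,6], [1,4,5], [2,3,4], [2,3,6], [2,5,6], [4,5,6]

so the chain groups are C_0 ≅ Z^7, C_1 ≅ Z^21, C_2 ≅ Z^14.

The boundary map ∂_1: C_1 → C_0 is given by ∂[p,q] = [q] − [p]. For instance
  ∂[0,4] = [4] − [0].
This gives a 7×21 integer matrix of rank 6; reducing to Smith normal form yields diagonal entries (1,1,1,1,1,1).

The boundary map ∂_2: C_2 → C_1 acts by ∂[p,q,r] = [q,r] − [p,r] + [p,q]. For instance
  ∂[0,1,2] = [1,2] − [0,2] + [0,1],
  ∂[0,4,6] = [4,6] − [0,6] + [0,4].
The resulting 21×14 matrix has rank 13, and its Smith normal form has invariant factors (1,1,1,1,1,1,1,1,1,1,1,1,1).

From H_k ≅ ker(∂_k) / im(∂_{k+1}) we obtain:

  H_0: rank C_0 − rank ∂_1 = 7 − 6 = 1, and the invariant factors of ∂_1 are all 1, so H_0 = Z.

H_0 = Z.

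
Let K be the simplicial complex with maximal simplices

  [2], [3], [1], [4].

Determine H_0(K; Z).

We work with the vertex ordering 1 < 2 < 3 < 4. The simplices of K, each written with vertices in increasing order, are:

  0-simplices (4): [1], [2], [3], [4]

so the chain groups are C_0 ≅ Z^4.

Computing H_k = (kernel of ∂_k) / (image of ∂_{k+1}):

  H_0: rank C_0 − rank ∂_1 = 4 − 0 = 4, and there is no ∂_1, so H_0 = Z^4.

(K is a triangulation of a set of 4 points.)

H_0 = Z^4.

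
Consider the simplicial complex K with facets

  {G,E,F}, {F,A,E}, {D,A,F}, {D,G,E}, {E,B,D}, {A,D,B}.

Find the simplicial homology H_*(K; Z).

We work with the vertex ordering A < B < D < E < F < G. The simplices of K, each written with vertices in increasing order, are:

  0-simplices (6): A, B, D, E, F, G
  1-simplices (12): AB, AD, AE, AF, BD, BE, DE, DF, DG, EF, EG, FG
  2-simplices (6): ABD, ADF, AEF, BDE, DEG, EFG

Hence C_0 ≅ Z^6, C_1 ≅ Z^12, C_2 ≅ Z^6.

∂_1: C_1 → C_0 is given by ∂[p,q] = [q] − [p]. For instance
  ∂BE = E − B.
As a 6×12 matrix over Z this has rank 5, with invariant factors (1,1,1,1,1).

Boundary ∂_2: C_2 → C_1 acts by ∂[p,q,r] = [q,r] − [p,r] + [p,q]. For instance
  ∂ADF = DF − AF + AD,
  ∂EFG = FG − EG + EF.
The resulting 12×6 matrix has rank 6, and its Smith normal form has invariant factors (1,1,1,1,1,1).

From H_k ≅ ker(∂_k) / im(∂_{k+1}) we obtain:

  H_0: rank C_0 − rank ∂_1 = 6 − 5 = 1, and the invariant factors of ∂_1 are all 1, so H_0 ≅ Z.
  H_1: rank ker ∂_1 − rank ∂_2 = (12 − 5) − 6 = 1, and the invariant factors of ∂_2 are all 1, so H_1 ≅ Z.
  H_2: rank ker ∂_2 − rank ∂_3 = (6 − 6) − 0 = 0, and there is no ∂_3, so H_2 ≅ 0.

As a check, the Euler characteristic is 6 − 12 + 6 = 0, which agrees with 1 − 1 + 0 = 0.

H_0 = Z,  H_1 = Z,  H_2 = 0.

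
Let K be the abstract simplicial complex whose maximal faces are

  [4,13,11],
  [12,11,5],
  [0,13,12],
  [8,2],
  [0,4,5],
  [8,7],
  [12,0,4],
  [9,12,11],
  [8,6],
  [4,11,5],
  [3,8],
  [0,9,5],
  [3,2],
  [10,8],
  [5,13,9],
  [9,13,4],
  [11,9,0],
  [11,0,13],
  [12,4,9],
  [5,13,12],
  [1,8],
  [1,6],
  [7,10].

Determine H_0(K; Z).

We work with the vertex ordering 0 < 1 < 2 < 3 < 4 < 5 < 6 < 7 < 8 < 9 < 10 < 11 < 12 < 13. The simplices of K, each written with vertices in increasing order, are:

  0-simplices (14): [0], [1], [2], [3], [4], [5], [6], [7], [8], [9], [10], [11], [12], [13]
  1-simplices (30): (30 of them)
  2-simplices (14): [0,4,5], [0,4,12], [0,5,9], [0,9,11], [0,11,13], [0,12,13], [4,5,11], [4,9,12], [4,9,13], [4,11,13], [5,9,13], [5,11,12], [5,12,13], [9,11,12]

Hence C_0 ≅ Z^14, C_1 ≅ Z^30, C_2 ≅ Z^14.

The boundary map ∂_1: C_1 → C_0 sends each edge [p,q] (with p < q) to q − p. For instance
  ∂[4,5] = [5] − [4].
The resulting 14×30 matrix has rank 12, and its Smith normal form has invariant factors (1,1,1,1,1,1,1,1,1,1,1,1).

The boundary map ∂_2: C_2 → C_1 acts by ∂[p,q,r] = [q,r] − [p,r] + [p,q]. For instance
  ∂[0,5,9] = [5,9] − [0,9] + [0,5],
  ∂[5,12,13] = [12,13] − [5,13] + [5,12].
As a 30×14 matrix over Z this has rank 13, with invariant factors (1,1,1,1,1,1,1,1,1,1,1,1,1).

From H_k ≅ ker(∂_k) / im(∂_{k+1}) we obtain:

  H_0: rank C_0 − rank ∂_1 = 14 − 12 = 2, and the invariant factors of ∂_1 are all 1, so H_0 = Z^2.

H_0 = Z^2.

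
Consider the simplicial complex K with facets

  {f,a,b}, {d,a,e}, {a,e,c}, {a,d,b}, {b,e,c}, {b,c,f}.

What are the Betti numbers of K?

Order the vertices as a < b < c < d < e < f. Listing each simplex with vertices in this order, K has dimension 2 with simplices:

  0-simplices (6): a, b, c, d, e, f
  1-simplices (12): ab, ac, ad, ae, af, bc, bd, be, bf, ce, cf, de
  2-simplices (6): abd, abf, ace, ade, bce, bcf

giving chain groups C_0 ≅ Z^6, C_1 ≅ Z^12, C_2 ≅ Z^6.

Boundary ∂_1: C_1 → C_0 sends each edge [p,q] (with p < q) to q − p. For instance
  ∂ad = d − a.
The resulting 6×12 matrix has rank 5, and its Smith normal form has invariant factors (1,1,1,1,1).

Boundary ∂_2: C_2 → C_1 maps a triangle to the signed sum of its edges. For instance
  ∂bcf = cf − bf + bc,
  ∂bce = ce − be + bc.
The resulting 12×6 matrix has rank 6, and its Smith normal form has invariant factors (1,1,1,1,1,1).

Computing H_k = (kernel of ∂_k) / (image of ∂_{k+1}):

  H_0: rank C_0 − rank ∂_1 = 6 − 5 = 1, and the invariant factors of ∂_1 are all 1, so H_0 = Z.
  H_1: rank ker ∂_1 − rank ∂_2 = (12 − 5) − 6 = 1, and the invariant factors of ∂_2 are all 1, so H_1 = Z.
  H_2: rank ker ∂_2 − rank ∂_3 = (6 − 6) − 0 = 0, and there is no ∂_3, so H_2 = 0.

As a check, the Euler characteristic is 6 − 12 + 6 = 0, which agrees with 1 − 1 + 0 = 0.

Hence the Betti numbers are b_0 = 1, b_1 = 1, b_2 = 0.

b_0 = 1, b_1 = 1, b_2 = 0.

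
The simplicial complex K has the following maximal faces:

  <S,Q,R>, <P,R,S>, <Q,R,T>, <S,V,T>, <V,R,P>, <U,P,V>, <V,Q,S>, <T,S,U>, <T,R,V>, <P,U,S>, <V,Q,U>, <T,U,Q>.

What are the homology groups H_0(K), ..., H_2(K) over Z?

Order the vertices as P < Q < R < S < T < U < V. Listing each simplex with vertices in this order, K has dimension 2 with simplices:

  0-simplices (7): P, Q, R, S, T, U, V
  1-simplices (18): PR, PS, PU, PV, QR, QS, QT, QU, QV, RS, RT, RV, ST, SU, SV, TU, TV, UV
  2-simplices (12): PRS, PRV, PSU, PUV, QRS, QRT, QSV, QTU, QUV, RTV, STU, STV

Hence C_0 ≅ Z^7, C_1 ≅ Z^18, C_2 ≅ Z^12.

The boundary map ∂_1: C_1 → C_0 maps an edge to its endpoints' difference, ∂[p,q] = q − p.
As a 7×18 matrix over Z this has rank 6, with invariant factors (1,1,1,1,1,1).

∂_2: C_2 → C_1 sends each 2-simplex [p,q,r] to [q,r] − [p,r] + [p,q]. For instance
  ∂PRS = RS − PS + PR,
  ∂PRV = RV − PV + PR.
The resulting 18×12 matrix has rank 12, and its Smith normal form has invariant factors (1,1,1,1,1,1,1,1,1,1,1,2).

Now H_k = ker ∂_k / im ∂_{k+1}, so:

  H_0: rank C_0 − rank ∂_1 = 7 − 6 = 1, and the invariant factors of ∂_1 are all 1, so H_0 ≅ Z.
  H_1: rank ker ∂_1 − rank ∂_2 = (18 − 6) − 12 = 0, and ∂_2 has invariant factor 2 > 1, so H_1 ≅ Z_2.
  H_2: rank ker ∂_2 − rank ∂_3 = (12 − 12) − 0 = 0, and there is no ∂_3, so H_2 ≅ 0.

H_0 ≅ Z,  H_1 ≅ Z_2,  H_2 = 0.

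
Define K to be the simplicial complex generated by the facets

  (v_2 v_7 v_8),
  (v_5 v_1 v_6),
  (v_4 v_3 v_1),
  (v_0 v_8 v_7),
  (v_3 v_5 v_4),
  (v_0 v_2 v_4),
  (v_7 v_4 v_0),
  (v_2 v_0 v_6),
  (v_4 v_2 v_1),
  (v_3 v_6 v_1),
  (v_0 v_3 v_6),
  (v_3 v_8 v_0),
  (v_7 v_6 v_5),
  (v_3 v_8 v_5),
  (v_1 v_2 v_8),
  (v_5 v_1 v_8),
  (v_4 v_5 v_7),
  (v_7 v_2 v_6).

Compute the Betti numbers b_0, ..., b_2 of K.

b_0 = 1, b_1 = 1, b_2 = 0.

Take the total order v_0 < v_1 < v_2 < v_3 < v_4 < v_5 < v_6 < v_7 < v_8 on the vertex set. Then K (dimension 2) consists of the simplices:

  0-simplices (9): [v_0], [v_1], [v_2], [v_3], [v_4], [v_5], [v_6], [v_7], [v_8]
  1-simplices (27): (27 of them)
  2-simplices (18): (18 of them)

so the chain groups are C_0 ≅ Z^9, C_1 ≅ Z^27, C_2 ≅ Z^18.

Boundary ∂_1: C_1 → C_0 is given by ∂[p,q] = [q] − [p].
As a 9×27 matrix over Z this has rank 8, with invariant factors (1,1,1,1,1,1,1,1).

The boundary map ∂_2: C_2 → C_1 acts by ∂[p,q,r] = [q,r] − [p,r] + [p,q]. For instance
  ∂[v_1,v_5,v_8] = [v_5,v_8] − [v_1,v_8] + [v_1,v_5],
  ∂[v_0,v_4,v_7] = [v_4,v_7] − [v_0,v_7] + [v_0,v_4].
This gives a 27×18 integer matrix of rank 18; reducing to Smith normal form yields diagonal entries (1,1,1,1,1,1,1,1,1,1,1,1,1,1,1,1,1,2).

From H_k ≅ ker(∂_k) / im(∂_{k+1}) we obtain:

  H_0: rank C_0 − rank ∂_1 = 9 − 8 = 1, and the invariant factors of ∂_1 are all 1, so H_0 = Z.
  H_1: rank ker ∂_1 − rank ∂_2 = (27 − 8) − 18 = 1, and ∂_2 has invariant factor 2 > 1, so H_1 = Z ⊕ Z/2Z.
  H_2: rank ker ∂_2 − rank ∂_3 = (18 − 18) − 0 = 0, and there is no ∂_3, so H_2 = 0.

As a check, the Euler characteristic is 9 − 27 + 18 = 0, which agrees with 1 − 1 + 0 = 0.

Hence the Betti numbers are b_0 = 1, b_1 = 1, b_2 = 0.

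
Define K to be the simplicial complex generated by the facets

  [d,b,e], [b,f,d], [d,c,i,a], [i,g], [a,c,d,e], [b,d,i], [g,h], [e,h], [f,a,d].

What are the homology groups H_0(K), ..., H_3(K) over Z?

H_0 = Z,  H_1 = Z,  H_2 = 0,  H_3 = 0.

Order the vertices as a < b < c < d < e < f < g < h < i. Listing each simplex with vertices in this order, K has dimension 3 with simplices:

  0-simplices (9): a, b, c, d, e, f, g, h, i
  1-simplices (18): ac, ad, ae, af, ai, bd, be, bf, bi, cd, ce, ci, de, df, di, eh, gh, gi
  2-simplices (11): acd, ace, aci, ade, adf, adi, bde, bdf, bdi, cde, cdi
  3-simplices (2): acde, acdi

so the chain groups are C_0 ≅ Z^9, C_1 ≅ Z^18, C_2 ≅ Z^11, C_3 ≅ Z^2.

Boundary ∂_1: C_1 → C_0 maps an edge to its endpoints' difference, ∂[p,q] = q − p.
The resulting 9×18 matrix has rank 8, and its Smith normal form has invariant factors (1,1,1,1,1,1,1,1).

The boundary map ∂_2: C_2 → C_1 sends each 2-simplex [p,q,r] to [q,r] − [p,r] + [p,q]. For instance
  ∂cdi = di − ci + cd,
  ∂aci = ci − ai + ac.
The resulting 18×11 matrix has rank 9, and its Smith normal form has invariant factors (1,1,1,1,1,1,1,1,1).

Boundary ∂_3: C_3 → C_2 sends each 3-simplex σ to the alternating sum Σ_i (−1)^i (σ with its i-th vertex removed). For instance
  ∂acdi = cdi − adi + aci − acd,
  ∂acde = cde − ade + ace − acd.
The resulting 11×2 matrix has rank 2, and its Smith normal form has invariant factors (1,1).

From H_k ≅ ker(∂_k) / im(∂_{k+1}) we obtain:

  H_0: rank C_0 − rank ∂_1 = 9 − 8 = 1, and the invariant factors of ∂_1 are all 1, so H_0 ≅ Z.
  H_1: rank ker ∂_1 − rank ∂_2 = (18 − 8) − 9 = 1, and the invariant factors of ∂_2 are all 1, so H_1 ≅ Z.
  H_2: rank ker ∂_2 − rank ∂_3 = (11 − 9) − 2 = 0, and the invariant factors of ∂_3 are all 1, so H_2 ≅ 0.
  H_3: rank ker ∂_3 − rank ∂_4 = (2 − 2) − 0 = 0, and there is no ∂_4, so H_3 ≅ 0.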